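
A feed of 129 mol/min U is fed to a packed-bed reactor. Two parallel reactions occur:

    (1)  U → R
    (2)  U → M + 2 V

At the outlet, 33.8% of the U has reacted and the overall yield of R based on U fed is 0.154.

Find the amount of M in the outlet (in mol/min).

Yield of R: 1ξ₁ / 129 = 0.154 → ξ₁ = 19.87 mol/min.
Conversion of U: 1ξ₁ + 1ξ₂ = 0.338 × 129 = 43.6 → ξ₂ = 23.74 mol/min.
Outlet amounts (n = n₀ + Σ ν·ξ):
  U: 129 − 1(19.87) − 1(23.74) = 85.4
  R: 0 + 1(19.87) = 19.87
  M: 0 + 1(23.74) = 23.74
  V: 0 + 2(23.74) = 47.47

23.7 mol/min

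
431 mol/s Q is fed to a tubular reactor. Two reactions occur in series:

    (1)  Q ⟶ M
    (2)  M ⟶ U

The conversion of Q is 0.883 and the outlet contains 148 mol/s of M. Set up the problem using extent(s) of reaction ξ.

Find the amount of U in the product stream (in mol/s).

Conversion of Q: Q consumed = 1ξ₁ = 0.883 × 431 → ξ₁ = 380.6 mol/s.
M balance: n_M = 0 + 1ξ₁ − 1ξ₂ = 148 → ξ₂ = (1·380.6 − 148)/1 = 232.6 mol/s.
Outlet amounts (n = n₀ + Σ ν·ξ):
  Q: 431 − 1(380.6) = 50.43
  M: 0 + 1(380.6) − 1(232.6) = 148
  U: 0 + 1(232.6) = 232.6

233 mol/s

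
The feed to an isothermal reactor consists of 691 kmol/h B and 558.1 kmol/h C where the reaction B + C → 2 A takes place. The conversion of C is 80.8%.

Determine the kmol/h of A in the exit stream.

902 kmol/h

C reacted = 0.808 × 558.1 = 450.9 kmol/h; ν_C = −1, so ξ = 450.9/1 = 450.9 kmol/h.
Outlet amounts (n = n₀ + ν ξ):
  B: 691 − 1(450.9) = 240.1
  C: 558.1 − 1(450.9) = 107.2
  A: 0 + 2(450.9) = 901.9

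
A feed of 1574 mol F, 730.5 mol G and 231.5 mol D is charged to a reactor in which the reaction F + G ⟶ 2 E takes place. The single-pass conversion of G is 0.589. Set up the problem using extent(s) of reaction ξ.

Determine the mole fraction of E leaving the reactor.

0.339

G reacted = 0.589 × 730.5 = 430.3 mol; ν_G = −1, so ξ = 430.3/1 = 430.3 mol.
Outlet amounts (n = n₀ + ν ξ):
  F: 1574 − 1(430.3) = 1144
  G: 730.5 − 1(430.3) = 300.2
  E: 0 + 2(430.3) = 860.5
  D: 231.5 (inert)
Total out = 2536 mol; y_E = 860.5 / 2536 = 0.3393.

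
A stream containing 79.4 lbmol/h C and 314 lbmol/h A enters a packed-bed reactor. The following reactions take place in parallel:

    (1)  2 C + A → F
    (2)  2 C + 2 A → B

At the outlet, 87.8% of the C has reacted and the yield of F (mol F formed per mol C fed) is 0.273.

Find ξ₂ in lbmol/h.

Yield of F: 1ξ₁ / 79.4 = 0.273 → ξ₁ = 21.68 lbmol/h.
Conversion of C: 2ξ₁ + 2ξ₂ = 0.878 × 79.4 = 69.71 → ξ₂ = 13.18 lbmol/h.
Outlet amounts (n = n₀ + Σ ν·ξ):
  C: 79.4 − 2(21.68) − 2(13.18) = 9.687
  A: 314 − 1(21.68) − 2(13.18) = 266
  F: 0 + 1(21.68) = 21.68
  B: 0 + 1(13.18) = 13.18

ξ₂ = 13.2 lbmol/h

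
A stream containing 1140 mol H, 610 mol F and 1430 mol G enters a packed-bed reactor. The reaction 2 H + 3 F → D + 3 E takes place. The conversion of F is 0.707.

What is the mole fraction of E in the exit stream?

F reacted = 0.707 × 610 = 431.3 mol; ν_F = −3, so ξ = 431.3/3 = 143.8 mol.
Outlet amounts (n = n₀ + ν ξ):
  H: 1140 − 2(143.8) = 852.5
  F: 610 − 3(143.8) = 178.7
  D: 0 + 1(143.8) = 143.8
  E: 0 + 3(143.8) = 431.3
  G: 1430 (inert)
Total out = 3036 mol; y_E = 431.3 / 3036 = 0.142.

0.142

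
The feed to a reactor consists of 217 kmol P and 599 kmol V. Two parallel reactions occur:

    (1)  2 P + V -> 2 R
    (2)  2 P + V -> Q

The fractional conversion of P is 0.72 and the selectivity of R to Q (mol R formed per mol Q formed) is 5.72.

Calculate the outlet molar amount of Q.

20.2 kmol

Conversion of P: P consumed = 0.72 × 217 = 156.2 kmol = 2ξ₁ + 2ξ₂.
Selectivity: 2ξ₁ / (1ξ₂) = 5.72 → ξ₁ = 2.86 ξ₂.
Substitute: (2·2.86 + 2) ξ₂ = 156.2 → ξ₂ = 20.24 kmol, ξ₁ = 57.88 kmol.
Outlet amounts (n = n₀ + Σ ν·ξ):
  P: 217 − 2(57.88) − 2(20.24) = 60.76
  V: 599 − 1(57.88) − 1(20.24) = 520.9
  R: 0 + 2(57.88) = 115.8
  Q: 0 + 1(20.24) = 20.24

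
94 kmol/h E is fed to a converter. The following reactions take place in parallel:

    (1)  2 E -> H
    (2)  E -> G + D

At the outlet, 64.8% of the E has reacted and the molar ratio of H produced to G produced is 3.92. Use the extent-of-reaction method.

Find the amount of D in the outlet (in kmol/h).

6.89 kmol/h

Conversion of E: E consumed = 0.648 × 94 = 60.91 kmol/h = 2ξ₁ + 1ξ₂.
Selectivity: 1ξ₁ / (1ξ₂) = 3.92 → ξ₁ = 3.92 ξ₂.
Substitute: (2·3.92 + 1) ξ₂ = 60.91 → ξ₂ = 6.89 kmol/h, ξ₁ = 27.01 kmol/h.
Outlet amounts (n = n₀ + Σ ν·ξ):
  E: 94 − 2(27.01) − 1(6.89) = 33.09
  H: 0 + 1(27.01) = 27.01
  G: 0 + 1(6.89) = 6.89
  D: 0 + 1(6.89) = 6.89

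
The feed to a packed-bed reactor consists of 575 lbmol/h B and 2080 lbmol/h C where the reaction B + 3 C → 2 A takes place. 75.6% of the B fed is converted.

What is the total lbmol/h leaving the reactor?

1790 lbmol/h

B reacted = 0.756 × 575 = 434.7 lbmol/h; ν_B = −1, so ξ = 434.7/1 = 434.7 lbmol/h.
Outlet amounts (n = n₀ + ν ξ):
  B: 575 − 1(434.7) = 140.3
  C: 2080 − 3(434.7) = 775.9
  A: 0 + 2(434.7) = 869.4
Total out = 140.3 + 775.9 + 869.4 = 1786 lbmol/h.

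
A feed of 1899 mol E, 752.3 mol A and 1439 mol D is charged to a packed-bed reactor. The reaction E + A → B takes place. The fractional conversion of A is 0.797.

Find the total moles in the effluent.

A reacted = 0.797 × 752.3 = 599.6 mol; ν_A = −1, so ξ = 599.6/1 = 599.6 mol.
Outlet amounts (n = n₀ + ν ξ):
  E: 1899 − 1(599.6) = 1299
  A: 752.3 − 1(599.6) = 152.7
  B: 0 + 1(599.6) = 599.6
  D: 1439 (inert)
Total out = 1299 + 152.7 + 599.6 + 1439 = 3491 mol.

3490 mol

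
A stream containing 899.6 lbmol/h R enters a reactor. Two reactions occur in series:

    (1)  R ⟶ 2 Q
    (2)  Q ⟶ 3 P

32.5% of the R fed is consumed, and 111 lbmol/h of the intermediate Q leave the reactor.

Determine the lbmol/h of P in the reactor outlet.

Conversion of R: R consumed = 1ξ₁ = 0.325 × 899.6 → ξ₁ = 292.4 lbmol/h.
Q balance: n_Q = 0 + 2ξ₁ − 1ξ₂ = 111 → ξ₂ = (2·292.4 − 111)/1 = 473.7 lbmol/h.
Outlet amounts (n = n₀ + Σ ν·ξ):
  R: 899.6 − 1(292.4) = 607.2
  Q: 0 + 2(292.4) − 1(473.7) = 111
  P: 0 + 3(473.7) = 1421

1420 lbmol/h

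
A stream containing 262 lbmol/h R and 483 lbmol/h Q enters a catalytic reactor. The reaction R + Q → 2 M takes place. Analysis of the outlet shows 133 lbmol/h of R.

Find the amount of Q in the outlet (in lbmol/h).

354 lbmol/h

For R: n = n₀ − 1ξ → 133 = 262 − 1ξ, giving ξ = 129 lbmol/h.
Outlet amounts (n = n₀ + ν ξ):
  R: 262 − 1(129) = 133
  Q: 483 − 1(129) = 354
  M: 0 + 2(129) = 258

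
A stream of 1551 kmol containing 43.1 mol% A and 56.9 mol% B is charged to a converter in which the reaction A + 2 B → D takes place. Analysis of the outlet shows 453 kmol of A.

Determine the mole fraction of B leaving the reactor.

For A: n = n₀ − 1ξ → 453 = 668.5 − 1ξ, giving ξ = 215.5 kmol.
Outlet amounts (n = n₀ + ν ξ):
  A: 668.5 − 1(215.5) = 453
  B: 882.5 − 2(215.5) = 451.6
  D: 0 + 1(215.5) = 215.5
Total out = 1120 kmol; y_B = 451.6 / 1120 = 0.4032.

0.403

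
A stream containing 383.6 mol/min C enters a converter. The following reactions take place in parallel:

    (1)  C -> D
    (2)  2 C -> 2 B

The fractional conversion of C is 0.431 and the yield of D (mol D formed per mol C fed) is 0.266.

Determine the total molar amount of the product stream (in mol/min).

Yield of D: 1ξ₁ / 383.6 = 0.266 → ξ₁ = 102 mol/min.
Conversion of C: 1ξ₁ + 2ξ₂ = 0.431 × 383.6 = 165.3 → ξ₂ = 31.65 mol/min.
Outlet amounts (n = n₀ + Σ ν·ξ):
  C: 383.6 − 1(102) − 2(31.65) = 218.3
  D: 0 + 1(102) = 102
  B: 0 + 2(31.65) = 63.29
Total out = 218.3 + 102 + 63.29 = 383.6 mol/min.

384 mol/min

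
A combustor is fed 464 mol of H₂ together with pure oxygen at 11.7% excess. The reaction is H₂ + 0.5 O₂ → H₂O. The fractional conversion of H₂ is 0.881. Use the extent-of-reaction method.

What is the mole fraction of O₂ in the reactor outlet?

0.106

Stoichiometric O₂ = 0.5 × 464 = 232 mol; O₂ fed = 232 × 1.117 = 259.1 mol.
Fuel reacted = 0.881 × 464 → ξ = 408.8 mol.
Outlet (n = n₀ + ν ξ):
  H₂: 464 − 1(408.8) = 55.22
  O₂: 259.1 − 0.5(408.8) = 54.75
  H₂O: 0 + 1(408.8) = 408.8
Total out = 518.8 mol; y_O₂ = 54.75 / 518.8 = 0.1055.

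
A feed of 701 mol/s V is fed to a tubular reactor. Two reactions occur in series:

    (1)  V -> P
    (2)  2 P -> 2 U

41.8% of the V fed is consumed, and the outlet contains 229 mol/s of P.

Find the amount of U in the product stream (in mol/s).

Conversion of V: V consumed = 1ξ₁ = 0.418 × 701 → ξ₁ = 293 mol/s.
P balance: n_P = 0 + 1ξ₁ − 2ξ₂ = 229 → ξ₂ = (1·293 − 229)/2 = 32.01 mol/s.
Outlet amounts (n = n₀ + Σ ν·ξ):
  V: 701 − 1(293) = 408
  P: 0 + 1(293) − 2(32.01) = 229
  U: 0 + 2(32.01) = 64.02

64 mol/s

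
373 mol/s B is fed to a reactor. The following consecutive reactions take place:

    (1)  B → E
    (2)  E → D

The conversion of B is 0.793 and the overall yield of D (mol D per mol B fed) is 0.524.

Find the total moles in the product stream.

373 mol/s

Conversion of B: B consumed = 1ξ₁ = 0.793 × 373 → ξ₁ = 295.8 mol/s.
Yield of D: 1ξ₂ / 373 = 0.524 → ξ₂ = 195.5 mol/s.
Outlet amounts (n = n₀ + Σ ν·ξ):
  B: 373 − 1(295.8) = 77.21
  E: 0 + 1(295.8) − 1(195.5) = 100.3
  D: 0 + 1(195.5) = 195.5
Total out = 77.21 + 100.3 + 195.5 = 373 mol/s.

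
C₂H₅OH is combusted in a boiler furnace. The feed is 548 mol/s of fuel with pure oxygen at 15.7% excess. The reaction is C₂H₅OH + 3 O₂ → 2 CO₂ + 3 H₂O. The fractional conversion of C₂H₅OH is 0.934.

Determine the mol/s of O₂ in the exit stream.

367 mol/s

Stoichiometric O₂ = 3 × 548 = 1644 mol/s; O₂ fed = 1644 × 1.157 = 1902 mol/s.
Fuel reacted = 0.934 × 548 → ξ = 511.8 mol/s.
Outlet (n = n₀ + ν ξ):
  C₂H₅OH: 548 − 1(511.8) = 36.17
  O₂: 1902 − 3(511.8) = 366.6
  CO₂: 0 + 2(511.8) = 1024
  H₂O: 0 + 3(511.8) = 1535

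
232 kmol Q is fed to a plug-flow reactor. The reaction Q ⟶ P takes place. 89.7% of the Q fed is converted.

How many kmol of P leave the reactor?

Q reacted = 0.897 × 232 = 208.1 kmol; ν_Q = −1, so ξ = 208.1/1 = 208.1 kmol.
Outlet amounts (n = n₀ + ν ξ):
  Q: 232 − 1(208.1) = 23.9
  P: 0 + 1(208.1) = 208.1

208 kmol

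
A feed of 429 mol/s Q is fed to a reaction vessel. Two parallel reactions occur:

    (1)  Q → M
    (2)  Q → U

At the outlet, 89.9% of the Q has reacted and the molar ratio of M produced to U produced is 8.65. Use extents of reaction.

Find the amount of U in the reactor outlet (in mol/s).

Conversion of Q: Q consumed = 0.899 × 429 = 385.7 mol/s = 1ξ₁ + 1ξ₂.
Selectivity: 1ξ₁ / (1ξ₂) = 8.65 → ξ₁ = 8.65 ξ₂.
Substitute: (1·8.65 + 1) ξ₂ = 385.7 → ξ₂ = 39.97 mol/s, ξ₁ = 345.7 mol/s.
Outlet amounts (n = n₀ + Σ ν·ξ):
  Q: 429 − 1(345.7) − 1(39.97) = 43.33
  M: 0 + 1(345.7) = 345.7
  U: 0 + 1(39.97) = 39.97

40 mol/s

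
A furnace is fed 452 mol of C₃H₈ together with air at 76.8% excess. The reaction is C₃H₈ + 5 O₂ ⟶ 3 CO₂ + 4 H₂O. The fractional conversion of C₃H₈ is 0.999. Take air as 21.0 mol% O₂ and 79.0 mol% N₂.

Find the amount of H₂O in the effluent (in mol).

Stoichiometric O₂ = 5 × 452 = 2260 mol; O₂ fed = 2260 × 1.768 = 3996 mol.
N₂ fed = 3996 × 79/21 = 15030 mol.
Fuel reacted = 0.999 × 452 → ξ = 451.5 mol.
Outlet (n = n₀ + ν ξ):
  C₃H₈: 452 − 1(451.5) = 0.452
  O₂: 3996 − 5(451.5) = 1738
  N₂: 15030 (inert)
  CO₂: 0 + 3(451.5) = 1355
  H₂O: 0 + 4(451.5) = 1806

1810 mol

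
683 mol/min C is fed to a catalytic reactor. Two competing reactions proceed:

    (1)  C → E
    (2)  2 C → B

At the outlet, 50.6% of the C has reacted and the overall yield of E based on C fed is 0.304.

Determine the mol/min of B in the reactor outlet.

Yield of E: 1ξ₁ / 683 = 0.304 → ξ₁ = 207.6 mol/min.
Conversion of C: 1ξ₁ + 2ξ₂ = 0.506 × 683 = 345.6 → ξ₂ = 68.98 mol/min.
Outlet amounts (n = n₀ + Σ ν·ξ):
  C: 683 − 1(207.6) − 2(68.98) = 337.4
  E: 0 + 1(207.6) = 207.6
  B: 0 + 1(68.98) = 68.98

69 mol/min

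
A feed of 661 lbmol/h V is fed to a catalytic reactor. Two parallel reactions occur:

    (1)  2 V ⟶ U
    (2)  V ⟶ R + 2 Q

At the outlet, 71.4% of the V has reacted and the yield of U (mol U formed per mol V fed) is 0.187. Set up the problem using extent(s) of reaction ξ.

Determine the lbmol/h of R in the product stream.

Yield of U: 1ξ₁ / 661 = 0.187 → ξ₁ = 123.6 lbmol/h.
Conversion of V: 2ξ₁ + 1ξ₂ = 0.714 × 661 = 472 → ξ₂ = 224.7 lbmol/h.
Outlet amounts (n = n₀ + Σ ν·ξ):
  V: 661 − 2(123.6) − 1(224.7) = 189
  U: 0 + 1(123.6) = 123.6
  R: 0 + 1(224.7) = 224.7
  Q: 0 + 2(224.7) = 449.5

225 lbmol/h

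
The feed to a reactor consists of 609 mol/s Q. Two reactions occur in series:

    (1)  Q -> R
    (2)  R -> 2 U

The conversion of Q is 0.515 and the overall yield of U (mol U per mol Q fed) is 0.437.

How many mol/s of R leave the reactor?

Conversion of Q: Q consumed = 1ξ₁ = 0.515 × 609 → ξ₁ = 313.6 mol/s.
Yield of U: 2ξ₂ / 609 = 0.437 → ξ₂ = 133.1 mol/s.
Outlet amounts (n = n₀ + Σ ν·ξ):
  Q: 609 − 1(313.6) = 295.4
  R: 0 + 1(313.6) − 1(133.1) = 180.6
  U: 0 + 2(133.1) = 266.1

181 mol/s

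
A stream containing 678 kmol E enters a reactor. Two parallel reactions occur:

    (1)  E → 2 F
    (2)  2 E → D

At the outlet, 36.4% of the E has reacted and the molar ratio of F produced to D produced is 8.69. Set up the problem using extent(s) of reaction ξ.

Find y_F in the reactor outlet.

Conversion of E: E consumed = 0.364 × 678 = 246.8 kmol = 1ξ₁ + 2ξ₂.
Selectivity: 2ξ₁ / (1ξ₂) = 8.69 → ξ₁ = 4.345 ξ₂.
Substitute: (1·4.345 + 2) ξ₂ = 246.8 → ξ₂ = 38.9 kmol, ξ₁ = 169 kmol.
Outlet amounts (n = n₀ + Σ ν·ξ):
  E: 678 − 1(169) − 2(38.9) = 431.2
  F: 0 + 2(169) = 338
  D: 0 + 1(38.9) = 38.9
Total out = 808.1 kmol; y_F = 338 / 808.1 = 0.4183.

0.418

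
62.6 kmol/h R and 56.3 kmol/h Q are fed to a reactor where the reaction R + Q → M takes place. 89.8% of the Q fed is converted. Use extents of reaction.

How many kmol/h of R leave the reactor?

12 kmol/h

Q reacted = 0.898 × 56.3 = 50.56 kmol/h; ν_Q = −1, so ξ = 50.56/1 = 50.56 kmol/h.
Outlet amounts (n = n₀ + ν ξ):
  R: 62.6 − 1(50.56) = 12.04
  Q: 56.3 − 1(50.56) = 5.743
  M: 0 + 1(50.56) = 50.56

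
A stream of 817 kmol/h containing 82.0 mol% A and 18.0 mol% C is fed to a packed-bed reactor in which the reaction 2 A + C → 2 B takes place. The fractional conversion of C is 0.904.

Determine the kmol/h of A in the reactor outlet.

404 kmol/h

C reacted = 0.904 × 147.1 = 132.9 kmol/h; ν_C = −1, so ξ = 132.9/1 = 132.9 kmol/h.
Outlet amounts (n = n₀ + ν ξ):
  A: 669.9 − 2(132.9) = 404.1
  C: 147.1 − 1(132.9) = 14.12
  B: 0 + 2(132.9) = 265.9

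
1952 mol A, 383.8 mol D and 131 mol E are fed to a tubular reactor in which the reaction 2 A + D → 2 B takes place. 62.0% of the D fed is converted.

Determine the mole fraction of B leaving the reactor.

0.214

D reacted = 0.62 × 383.8 = 238 mol; ν_D = −1, so ξ = 238/1 = 238 mol.
Outlet amounts (n = n₀ + ν ξ):
  A: 1952 − 2(238) = 1476
  D: 383.8 − 1(238) = 145.8
  B: 0 + 2(238) = 475.9
  E: 131 (inert)
Total out = 2229 mol; y_B = 475.9 / 2229 = 0.2135.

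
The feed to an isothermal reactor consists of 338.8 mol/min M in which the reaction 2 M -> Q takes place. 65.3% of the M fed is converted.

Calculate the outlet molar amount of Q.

111 mol/min

M reacted = 0.653 × 338.8 = 221.2 mol/min; ν_M = −2, so ξ = 221.2/2 = 110.6 mol/min.
Outlet amounts (n = n₀ + ν ξ):
  M: 338.8 − 2(110.6) = 117.6
  Q: 0 + 1(110.6) = 110.6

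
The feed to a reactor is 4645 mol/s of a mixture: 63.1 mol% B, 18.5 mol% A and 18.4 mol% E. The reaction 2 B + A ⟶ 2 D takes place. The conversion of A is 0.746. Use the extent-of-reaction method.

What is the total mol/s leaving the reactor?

A reacted = 0.746 × 859.3 = 641.1 mol/s; ν_A = −1, so ξ = 641.1/1 = 641.1 mol/s.
Outlet amounts (n = n₀ + ν ξ):
  B: 2931 − 2(641.1) = 1649
  A: 859.3 − 1(641.1) = 218.3
  D: 0 + 2(641.1) = 1282
  E: 854.7 (inert)
Total out = 1649 + 218.3 + 1282 + 854.7 = 4004 mol/s.

4000 mol/s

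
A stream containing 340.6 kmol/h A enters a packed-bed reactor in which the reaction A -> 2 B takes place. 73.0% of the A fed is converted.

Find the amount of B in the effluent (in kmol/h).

497 kmol/h

A reacted = 0.73 × 340.6 = 248.6 kmol/h; ν_A = −1, so ξ = 248.6/1 = 248.6 kmol/h.
Outlet amounts (n = n₀ + ν ξ):
  A: 340.6 − 1(248.6) = 91.96
  B: 0 + 2(248.6) = 497.3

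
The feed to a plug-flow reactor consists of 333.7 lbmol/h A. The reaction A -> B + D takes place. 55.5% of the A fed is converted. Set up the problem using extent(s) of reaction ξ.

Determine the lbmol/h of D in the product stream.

185 lbmol/h

A reacted = 0.555 × 333.7 = 185.2 lbmol/h; ν_A = −1, so ξ = 185.2/1 = 185.2 lbmol/h.
Outlet amounts (n = n₀ + ν ξ):
  A: 333.7 − 1(185.2) = 148.5
  B: 0 + 1(185.2) = 185.2
  D: 0 + 1(185.2) = 185.2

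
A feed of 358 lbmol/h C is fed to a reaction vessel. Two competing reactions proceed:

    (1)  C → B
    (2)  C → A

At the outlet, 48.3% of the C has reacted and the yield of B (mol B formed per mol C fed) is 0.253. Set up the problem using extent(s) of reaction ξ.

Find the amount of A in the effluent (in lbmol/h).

82.3 lbmol/h

Yield of B: 1ξ₁ / 358 = 0.253 → ξ₁ = 90.57 lbmol/h.
Conversion of C: 1ξ₁ + 1ξ₂ = 0.483 × 358 = 172.9 → ξ₂ = 82.34 lbmol/h.
Outlet amounts (n = n₀ + Σ ν·ξ):
  C: 358 − 1(90.57) − 1(82.34) = 185.1
  B: 0 + 1(90.57) = 90.57
  A: 0 + 1(82.34) = 82.34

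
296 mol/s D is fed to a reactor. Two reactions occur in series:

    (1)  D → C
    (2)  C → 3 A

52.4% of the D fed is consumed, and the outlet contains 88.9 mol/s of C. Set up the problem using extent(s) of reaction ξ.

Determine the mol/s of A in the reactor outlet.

199 mol/s

Conversion of D: D consumed = 1ξ₁ = 0.524 × 296 → ξ₁ = 155.1 mol/s.
C balance: n_C = 0 + 1ξ₁ − 1ξ₂ = 88.9 → ξ₂ = (1·155.1 − 88.9)/1 = 66.2 mol/s.
Outlet amounts (n = n₀ + Σ ν·ξ):
  D: 296 − 1(155.1) = 140.9
  C: 0 + 1(155.1) − 1(66.2) = 88.9
  A: 0 + 3(66.2) = 198.6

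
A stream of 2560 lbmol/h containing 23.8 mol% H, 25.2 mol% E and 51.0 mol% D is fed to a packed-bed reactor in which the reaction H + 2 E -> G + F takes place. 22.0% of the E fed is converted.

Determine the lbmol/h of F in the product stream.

71 lbmol/h

E reacted = 0.22 × 645.1 = 141.9 lbmol/h; ν_E = −2, so ξ = 141.9/2 = 70.96 lbmol/h.
Outlet amounts (n = n₀ + ν ξ):
  H: 609.3 − 1(70.96) = 538.3
  E: 645.1 − 2(70.96) = 503.2
  G: 0 + 1(70.96) = 70.96
  F: 0 + 1(70.96) = 70.96
  D: 1306 (inert)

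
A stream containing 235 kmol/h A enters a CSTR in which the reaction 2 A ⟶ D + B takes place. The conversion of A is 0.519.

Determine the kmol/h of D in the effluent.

61 kmol/h

A reacted = 0.519 × 235 = 122 kmol/h; ν_A = −2, so ξ = 122/2 = 60.98 kmol/h.
Outlet amounts (n = n₀ + ν ξ):
  A: 235 − 2(60.98) = 113
  D: 0 + 1(60.98) = 60.98
  B: 0 + 1(60.98) = 60.98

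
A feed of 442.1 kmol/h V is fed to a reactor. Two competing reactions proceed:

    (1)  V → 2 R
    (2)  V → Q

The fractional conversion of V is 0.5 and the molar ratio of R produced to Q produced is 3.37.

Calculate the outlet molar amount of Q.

Conversion of V: V consumed = 0.5 × 442.1 = 221.1 kmol/h = 1ξ₁ + 1ξ₂.
Selectivity: 2ξ₁ / (1ξ₂) = 3.37 → ξ₁ = 1.685 ξ₂.
Substitute: (1·1.685 + 1) ξ₂ = 221.1 → ξ₂ = 82.33 kmol/h, ξ₁ = 138.7 kmol/h.
Outlet amounts (n = n₀ + Σ ν·ξ):
  V: 442.1 − 1(138.7) − 1(82.33) = 221.1
  R: 0 + 2(138.7) = 277.4
  Q: 0 + 1(82.33) = 82.33

82.3 kmol/h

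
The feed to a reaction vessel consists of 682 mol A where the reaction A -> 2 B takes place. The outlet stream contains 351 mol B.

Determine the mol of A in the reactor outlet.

For B: n = n₀ + 2ξ → 351 = 0 + 2ξ, giving ξ = 175.5 mol.
Outlet amounts (n = n₀ + ν ξ):
  A: 682 − 1(175.5) = 506.5
  B: 0 + 2(175.5) = 351

506 mol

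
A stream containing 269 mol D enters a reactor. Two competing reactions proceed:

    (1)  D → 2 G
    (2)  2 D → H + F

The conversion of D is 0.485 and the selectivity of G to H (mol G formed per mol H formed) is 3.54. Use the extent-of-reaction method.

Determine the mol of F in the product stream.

Conversion of D: D consumed = 0.485 × 269 = 130.5 mol = 1ξ₁ + 2ξ₂.
Selectivity: 2ξ₁ / (1ξ₂) = 3.54 → ξ₁ = 1.77 ξ₂.
Substitute: (1·1.77 + 2) ξ₂ = 130.5 → ξ₂ = 34.61 mol, ξ₁ = 61.25 mol.
Outlet amounts (n = n₀ + Σ ν·ξ):
  D: 269 − 1(61.25) − 2(34.61) = 138.5
  G: 0 + 2(61.25) = 122.5
  H: 0 + 1(34.61) = 34.61
  F: 0 + 1(34.61) = 34.61

34.6 mol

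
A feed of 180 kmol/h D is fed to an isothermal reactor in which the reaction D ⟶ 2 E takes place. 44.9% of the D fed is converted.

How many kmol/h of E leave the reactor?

162 kmol/h

D reacted = 0.449 × 180 = 80.82 kmol/h; ν_D = −1, so ξ = 80.82/1 = 80.82 kmol/h.
Outlet amounts (n = n₀ + ν ξ):
  D: 180 − 1(80.82) = 99.18
  E: 0 + 2(80.82) = 161.6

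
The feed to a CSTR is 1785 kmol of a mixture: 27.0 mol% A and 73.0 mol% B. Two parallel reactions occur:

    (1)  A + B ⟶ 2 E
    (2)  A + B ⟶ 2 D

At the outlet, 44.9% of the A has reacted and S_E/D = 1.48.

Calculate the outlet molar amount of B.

Conversion of A: A consumed = 0.449 × 481.9 = 216.4 kmol = 1ξ₁ + 1ξ₂.
Selectivity: 2ξ₁ / (2ξ₂) = 1.48 → ξ₁ = 1.48 ξ₂.
Substitute: (1·1.48 + 1) ξ₂ = 216.4 → ξ₂ = 87.26 kmol, ξ₁ = 129.1 kmol.
Outlet amounts (n = n₀ + Σ ν·ξ):
  A: 481.9 − 1(129.1) − 1(87.26) = 265.6
  B: 1303 − 1(129.1) − 1(87.26) = 1087
  E: 0 + 2(129.1) = 258.3
  D: 0 + 2(87.26) = 174.5

1090 kmol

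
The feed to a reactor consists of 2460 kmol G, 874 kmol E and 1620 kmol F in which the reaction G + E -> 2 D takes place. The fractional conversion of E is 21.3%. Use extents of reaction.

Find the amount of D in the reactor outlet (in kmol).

372 kmol

E reacted = 0.213 × 874 = 186.2 kmol; ν_E = −1, so ξ = 186.2/1 = 186.2 kmol.
Outlet amounts (n = n₀ + ν ξ):
  G: 2460 − 1(186.2) = 2274
  E: 874 − 1(186.2) = 687.8
  D: 0 + 2(186.2) = 372.3
  F: 1620 (inert)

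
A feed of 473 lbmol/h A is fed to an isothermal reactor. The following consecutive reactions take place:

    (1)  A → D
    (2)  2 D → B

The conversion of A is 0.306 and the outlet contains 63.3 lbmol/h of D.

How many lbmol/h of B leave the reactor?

Conversion of A: A consumed = 1ξ₁ = 0.306 × 473 → ξ₁ = 144.7 lbmol/h.
D balance: n_D = 0 + 1ξ₁ − 2ξ₂ = 63.3 → ξ₂ = (1·144.7 − 63.3)/2 = 40.72 lbmol/h.
Outlet amounts (n = n₀ + Σ ν·ξ):
  A: 473 − 1(144.7) = 328.3
  D: 0 + 1(144.7) − 2(40.72) = 63.3
  B: 0 + 1(40.72) = 40.72

40.7 lbmol/h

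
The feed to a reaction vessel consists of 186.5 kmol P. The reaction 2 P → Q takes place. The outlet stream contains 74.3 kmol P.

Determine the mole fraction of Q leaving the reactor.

0.43

For P: n = n₀ − 2ξ → 74.3 = 186.5 − 2ξ, giving ξ = 56.1 kmol.
Outlet amounts (n = n₀ + ν ξ):
  P: 186.5 − 2(56.1) = 74.3
  Q: 0 + 1(56.1) = 56.1
Total out = 130.4 kmol; y_Q = 56.1 / 130.4 = 0.4302.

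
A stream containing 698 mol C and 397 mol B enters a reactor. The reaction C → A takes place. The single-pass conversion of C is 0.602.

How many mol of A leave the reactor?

C reacted = 0.602 × 698 = 420.2 mol; ν_C = −1, so ξ = 420.2/1 = 420.2 mol.
Outlet amounts (n = n₀ + ν ξ):
  C: 698 − 1(420.2) = 277.8
  A: 0 + 1(420.2) = 420.2
  B: 397 (inert)

420 mol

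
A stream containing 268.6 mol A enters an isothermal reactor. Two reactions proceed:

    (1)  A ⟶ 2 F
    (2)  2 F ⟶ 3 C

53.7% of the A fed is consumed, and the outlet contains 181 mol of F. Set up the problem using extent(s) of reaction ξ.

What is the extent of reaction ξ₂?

Conversion of A: A consumed = 1ξ₁ = 0.537 × 268.6 → ξ₁ = 144.2 mol.
F balance: n_F = 0 + 2ξ₁ − 2ξ₂ = 181 → ξ₂ = (2·144.2 − 181)/2 = 53.74 mol.
Outlet amounts (n = n₀ + Σ ν·ξ):
  A: 268.6 − 1(144.2) = 124.4
  F: 0 + 2(144.2) − 2(53.74) = 181
  C: 0 + 3(53.74) = 161.2

ξ₂ = 53.7 mol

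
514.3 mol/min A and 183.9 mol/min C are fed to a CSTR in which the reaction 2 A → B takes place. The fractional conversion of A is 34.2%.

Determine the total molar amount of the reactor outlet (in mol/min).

610 mol/min

A reacted = 0.342 × 514.3 = 175.9 mol/min; ν_A = −2, so ξ = 175.9/2 = 87.95 mol/min.
Outlet amounts (n = n₀ + ν ξ):
  A: 514.3 − 2(87.95) = 338.4
  B: 0 + 1(87.95) = 87.95
  C: 183.9 (inert)
Total out = 338.4 + 87.95 + 183.9 = 610.3 mol/min.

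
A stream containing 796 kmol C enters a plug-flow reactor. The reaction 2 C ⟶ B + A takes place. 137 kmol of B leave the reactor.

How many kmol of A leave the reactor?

For B: n = n₀ + 1ξ → 137 = 0 + 1ξ, giving ξ = 137 kmol.
Outlet amounts (n = n₀ + ν ξ):
  C: 796 − 2(137) = 522
  B: 0 + 1(137) = 137
  A: 0 + 1(137) = 137

137 kmol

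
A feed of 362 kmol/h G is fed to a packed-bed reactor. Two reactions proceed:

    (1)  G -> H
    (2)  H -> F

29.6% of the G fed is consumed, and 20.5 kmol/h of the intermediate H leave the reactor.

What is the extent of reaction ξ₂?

Conversion of G: G consumed = 1ξ₁ = 0.296 × 362 → ξ₁ = 107.2 kmol/h.
H balance: n_H = 0 + 1ξ₁ − 1ξ₂ = 20.5 → ξ₂ = (1·107.2 − 20.5)/1 = 86.65 kmol/h.
Outlet amounts (n = n₀ + Σ ν·ξ):
  G: 362 − 1(107.2) = 254.8
  H: 0 + 1(107.2) − 1(86.65) = 20.5
  F: 0 + 1(86.65) = 86.65

ξ₂ = 86.7 kmol/h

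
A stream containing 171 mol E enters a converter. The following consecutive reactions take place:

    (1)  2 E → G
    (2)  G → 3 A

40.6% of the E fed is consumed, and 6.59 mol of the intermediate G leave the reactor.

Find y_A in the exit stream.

Conversion of E: E consumed = 2ξ₁ = 0.406 × 171 → ξ₁ = 34.71 mol.
G balance: n_G = 0 + 1ξ₁ − 1ξ₂ = 6.59 → ξ₂ = (1·34.71 − 6.59)/1 = 28.12 mol.
Outlet amounts (n = n₀ + Σ ν·ξ):
  E: 171 − 2(34.71) = 101.6
  G: 0 + 1(34.71) − 1(28.12) = 6.59
  A: 0 + 3(28.12) = 84.37
Total out = 192.5 mol; y_A = 84.37 / 192.5 = 0.4382.

0.438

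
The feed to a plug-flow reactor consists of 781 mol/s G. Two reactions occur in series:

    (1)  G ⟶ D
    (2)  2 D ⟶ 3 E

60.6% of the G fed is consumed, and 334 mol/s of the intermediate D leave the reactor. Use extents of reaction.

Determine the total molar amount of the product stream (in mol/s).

Conversion of G: G consumed = 1ξ₁ = 0.606 × 781 → ξ₁ = 473.3 mol/s.
D balance: n_D = 0 + 1ξ₁ − 2ξ₂ = 334 → ξ₂ = (1·473.3 − 334)/2 = 69.64 mol/s.
Outlet amounts (n = n₀ + Σ ν·ξ):
  G: 781 − 1(473.3) = 307.7
  D: 0 + 1(473.3) − 2(69.64) = 334
  E: 0 + 3(69.64) = 208.9
Total out = 307.7 + 334 + 208.9 = 850.6 mol/s.

851 mol/s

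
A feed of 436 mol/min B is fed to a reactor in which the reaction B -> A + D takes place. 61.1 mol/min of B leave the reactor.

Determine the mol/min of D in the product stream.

375 mol/min

For B: n = n₀ − 1ξ → 61.1 = 436 − 1ξ, giving ξ = 374.9 mol/min.
Outlet amounts (n = n₀ + ν ξ):
  B: 436 − 1(374.9) = 61.1
  A: 0 + 1(374.9) = 374.9
  D: 0 + 1(374.9) = 374.9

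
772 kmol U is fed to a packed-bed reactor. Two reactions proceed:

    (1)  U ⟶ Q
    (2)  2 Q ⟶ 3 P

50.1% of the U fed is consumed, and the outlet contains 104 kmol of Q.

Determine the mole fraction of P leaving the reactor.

0.464

Conversion of U: U consumed = 1ξ₁ = 0.501 × 772 → ξ₁ = 386.8 kmol.
Q balance: n_Q = 0 + 1ξ₁ − 2ξ₂ = 104 → ξ₂ = (1·386.8 − 104)/2 = 141.4 kmol.
Outlet amounts (n = n₀ + Σ ν·ξ):
  U: 772 − 1(386.8) = 385.2
  Q: 0 + 1(386.8) − 2(141.4) = 104
  P: 0 + 3(141.4) = 424.2
Total out = 913.4 kmol; y_P = 424.2 / 913.4 = 0.4644.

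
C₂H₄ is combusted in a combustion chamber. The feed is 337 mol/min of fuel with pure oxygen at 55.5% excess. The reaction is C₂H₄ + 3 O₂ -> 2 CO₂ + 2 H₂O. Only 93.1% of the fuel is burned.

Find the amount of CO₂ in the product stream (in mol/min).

Stoichiometric O₂ = 3 × 337 = 1011 mol/min; O₂ fed = 1011 × 1.555 = 1572 mol/min.
Fuel reacted = 0.931 × 337 → ξ = 313.7 mol/min.
Outlet (n = n₀ + ν ξ):
  C₂H₄: 337 − 1(313.7) = 23.25
  O₂: 1572 − 3(313.7) = 630.9
  CO₂: 0 + 2(313.7) = 627.5
  H₂O: 0 + 2(313.7) = 627.5

627 mol/min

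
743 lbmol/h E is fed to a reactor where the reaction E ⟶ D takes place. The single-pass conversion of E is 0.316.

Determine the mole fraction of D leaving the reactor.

E reacted = 0.316 × 743 = 234.8 lbmol/h; ν_E = −1, so ξ = 234.8/1 = 234.8 lbmol/h.
Outlet amounts (n = n₀ + ν ξ):
  E: 743 − 1(234.8) = 508.2
  D: 0 + 1(234.8) = 234.8
Total out = 743 lbmol/h; y_D = 234.8 / 743 = 0.316.

0.316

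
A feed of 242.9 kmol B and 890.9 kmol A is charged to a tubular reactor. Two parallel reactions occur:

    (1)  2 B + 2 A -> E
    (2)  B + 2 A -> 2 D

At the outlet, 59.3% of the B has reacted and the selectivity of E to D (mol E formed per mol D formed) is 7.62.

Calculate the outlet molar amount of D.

9.15 kmol

Conversion of B: B consumed = 0.593 × 242.9 = 144 kmol = 2ξ₁ + 1ξ₂.
Selectivity: 1ξ₁ / (2ξ₂) = 7.62 → ξ₁ = 15.24 ξ₂.
Substitute: (2·15.24 + 1) ξ₂ = 144 → ξ₂ = 4.576 kmol, ξ₁ = 69.73 kmol.
Outlet amounts (n = n₀ + Σ ν·ξ):
  B: 242.9 − 2(69.73) − 1(4.576) = 98.86
  A: 890.9 − 2(69.73) − 2(4.576) = 742.3
  E: 0 + 1(69.73) = 69.73
  D: 0 + 2(4.576) = 9.151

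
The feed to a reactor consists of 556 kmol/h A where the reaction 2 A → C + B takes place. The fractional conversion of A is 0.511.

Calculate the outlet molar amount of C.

142 kmol/h

A reacted = 0.511 × 556 = 284.1 kmol/h; ν_A = −2, so ξ = 284.1/2 = 142.1 kmol/h.
Outlet amounts (n = n₀ + ν ξ):
  A: 556 − 2(142.1) = 271.9
  C: 0 + 1(142.1) = 142.1
  B: 0 + 1(142.1) = 142.1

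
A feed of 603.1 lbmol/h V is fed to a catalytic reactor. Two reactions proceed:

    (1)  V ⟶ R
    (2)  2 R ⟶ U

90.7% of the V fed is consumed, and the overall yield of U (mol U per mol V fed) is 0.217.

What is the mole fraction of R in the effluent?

0.604

Conversion of V: V consumed = 1ξ₁ = 0.907 × 603.1 → ξ₁ = 547 lbmol/h.
Yield of U: 1ξ₂ / 603.1 = 0.217 → ξ₂ = 130.9 lbmol/h.
Outlet amounts (n = n₀ + Σ ν·ξ):
  V: 603.1 − 1(547) = 56.09
  R: 0 + 1(547) − 2(130.9) = 285.3
  U: 0 + 1(130.9) = 130.9
Total out = 472.2 lbmol/h; y_R = 285.3 / 472.2 = 0.6041.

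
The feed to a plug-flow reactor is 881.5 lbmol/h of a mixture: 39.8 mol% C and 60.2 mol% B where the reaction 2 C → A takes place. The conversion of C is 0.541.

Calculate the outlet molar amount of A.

94.9 lbmol/h

C reacted = 0.541 × 350.8 = 189.8 lbmol/h; ν_C = −2, so ξ = 189.8/2 = 94.9 lbmol/h.
Outlet amounts (n = n₀ + ν ξ):
  C: 350.8 − 2(94.9) = 161
  A: 0 + 1(94.9) = 94.9
  B: 530.7 (inert)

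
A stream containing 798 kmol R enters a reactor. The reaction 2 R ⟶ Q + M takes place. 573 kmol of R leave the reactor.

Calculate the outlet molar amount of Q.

For R: n = n₀ − 2ξ → 573 = 798 − 2ξ, giving ξ = 112.5 kmol.
Outlet amounts (n = n₀ + ν ξ):
  R: 798 − 2(112.5) = 573
  Q: 0 + 1(112.5) = 112.5
  M: 0 + 1(112.5) = 112.5

112 kmol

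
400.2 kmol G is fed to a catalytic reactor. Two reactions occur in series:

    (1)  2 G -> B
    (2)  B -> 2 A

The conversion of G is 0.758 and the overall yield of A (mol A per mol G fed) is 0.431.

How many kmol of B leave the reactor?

Conversion of G: G consumed = 2ξ₁ = 0.758 × 400.2 → ξ₁ = 151.7 kmol.
Yield of A: 2ξ₂ / 400.2 = 0.431 → ξ₂ = 86.24 kmol.
Outlet amounts (n = n₀ + Σ ν·ξ):
  G: 400.2 − 2(151.7) = 96.85
  B: 0 + 1(151.7) − 1(86.24) = 65.43
  A: 0 + 2(86.24) = 172.5

65.4 kmol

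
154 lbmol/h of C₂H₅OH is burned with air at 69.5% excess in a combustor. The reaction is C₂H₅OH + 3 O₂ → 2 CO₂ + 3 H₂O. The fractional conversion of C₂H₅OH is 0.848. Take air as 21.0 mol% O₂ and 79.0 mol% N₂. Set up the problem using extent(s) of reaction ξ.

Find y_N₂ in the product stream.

0.734

Stoichiometric O₂ = 3 × 154 = 462 lbmol/h; O₂ fed = 462 × 1.695 = 783.1 lbmol/h.
N₂ fed = 783.1 × 79/21 = 2946 lbmol/h.
Fuel reacted = 0.848 × 154 → ξ = 130.6 lbmol/h.
Outlet (n = n₀ + ν ξ):
  C₂H₅OH: 154 − 1(130.6) = 23.41
  O₂: 783.1 − 3(130.6) = 391.3
  N₂: 2946 (inert)
  CO₂: 0 + 2(130.6) = 261.2
  H₂O: 0 + 3(130.6) = 391.8
Total out = 4014 lbmol/h; y_N₂ = 2946 / 4014 = 0.734.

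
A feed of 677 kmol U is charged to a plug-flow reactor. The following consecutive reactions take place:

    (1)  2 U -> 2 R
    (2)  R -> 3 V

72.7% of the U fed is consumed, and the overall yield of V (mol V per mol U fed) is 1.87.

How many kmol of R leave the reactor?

Conversion of U: U consumed = 2ξ₁ = 0.727 × 677 → ξ₁ = 246.1 kmol.
Yield of V: 3ξ₂ / 677 = 1.87 → ξ₂ = 422 kmol.
Outlet amounts (n = n₀ + Σ ν·ξ):
  U: 677 − 2(246.1) = 184.8
  R: 0 + 2(246.1) − 1(422) = 70.18
  V: 0 + 3(422) = 1266

70.2 kmol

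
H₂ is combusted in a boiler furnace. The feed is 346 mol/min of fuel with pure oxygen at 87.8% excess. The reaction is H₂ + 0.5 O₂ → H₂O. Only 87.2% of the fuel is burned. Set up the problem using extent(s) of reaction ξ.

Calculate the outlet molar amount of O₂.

Stoichiometric O₂ = 0.5 × 346 = 173 mol/min; O₂ fed = 173 × 1.878 = 324.9 mol/min.
Fuel reacted = 0.872 × 346 → ξ = 301.7 mol/min.
Outlet (n = n₀ + ν ξ):
  H₂: 346 − 1(301.7) = 44.29
  O₂: 324.9 − 0.5(301.7) = 174
  H₂O: 0 + 1(301.7) = 301.7

174 mol/min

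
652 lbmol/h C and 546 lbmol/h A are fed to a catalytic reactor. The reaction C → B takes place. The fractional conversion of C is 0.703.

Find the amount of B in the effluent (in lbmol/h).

458 lbmol/h

C reacted = 0.703 × 652 = 458.4 lbmol/h; ν_C = −1, so ξ = 458.4/1 = 458.4 lbmol/h.
Outlet amounts (n = n₀ + ν ξ):
  C: 652 − 1(458.4) = 193.6
  B: 0 + 1(458.4) = 458.4
  A: 546 (inert)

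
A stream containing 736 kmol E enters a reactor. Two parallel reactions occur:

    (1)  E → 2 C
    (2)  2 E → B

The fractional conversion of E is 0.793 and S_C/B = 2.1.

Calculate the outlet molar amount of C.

402 kmol

Conversion of E: E consumed = 0.793 × 736 = 583.6 kmol = 1ξ₁ + 2ξ₂.
Selectivity: 2ξ₁ / (1ξ₂) = 2.1 → ξ₁ = 1.05 ξ₂.
Substitute: (1·1.05 + 2) ξ₂ = 583.6 → ξ₂ = 191.4 kmol, ξ₁ = 200.9 kmol.
Outlet amounts (n = n₀ + Σ ν·ξ):
  E: 736 − 1(200.9) − 2(191.4) = 152.4
  C: 0 + 2(200.9) = 401.9
  B: 0 + 1(191.4) = 191.4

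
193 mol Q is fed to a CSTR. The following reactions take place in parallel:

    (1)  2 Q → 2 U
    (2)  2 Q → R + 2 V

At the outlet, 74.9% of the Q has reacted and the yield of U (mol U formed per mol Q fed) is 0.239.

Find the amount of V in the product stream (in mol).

98.4 mol

Yield of U: 2ξ₁ / 193 = 0.239 → ξ₁ = 23.06 mol.
Conversion of Q: 2ξ₁ + 2ξ₂ = 0.749 × 193 = 144.6 → ξ₂ = 49.21 mol.
Outlet amounts (n = n₀ + Σ ν·ξ):
  Q: 193 − 2(23.06) − 2(49.21) = 48.44
  U: 0 + 2(23.06) = 46.13
  R: 0 + 1(49.21) = 49.21
  V: 0 + 2(49.21) = 98.43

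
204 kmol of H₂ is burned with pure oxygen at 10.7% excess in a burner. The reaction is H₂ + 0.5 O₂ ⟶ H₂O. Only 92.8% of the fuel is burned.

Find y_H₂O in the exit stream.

Stoichiometric O₂ = 0.5 × 204 = 102 kmol; O₂ fed = 102 × 1.107 = 112.9 kmol.
Fuel reacted = 0.928 × 204 → ξ = 189.3 kmol.
Outlet (n = n₀ + ν ξ):
  H₂: 204 − 1(189.3) = 14.69
  O₂: 112.9 − 0.5(189.3) = 18.26
  H₂O: 0 + 1(189.3) = 189.3
Total out = 222.3 kmol; y_H₂O = 189.3 / 222.3 = 0.8518.

0.852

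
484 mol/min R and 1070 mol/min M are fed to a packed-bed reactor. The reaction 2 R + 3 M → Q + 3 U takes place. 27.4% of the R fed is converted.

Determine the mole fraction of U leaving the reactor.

0.134

R reacted = 0.274 × 484 = 132.6 mol/min; ν_R = −2, so ξ = 132.6/2 = 66.31 mol/min.
Outlet amounts (n = n₀ + ν ξ):
  R: 484 − 2(66.31) = 351.4
  M: 1070 − 3(66.31) = 871.1
  Q: 0 + 1(66.31) = 66.31
  U: 0 + 3(66.31) = 198.9
Total out = 1488 mol/min; y_U = 198.9 / 1488 = 0.1337.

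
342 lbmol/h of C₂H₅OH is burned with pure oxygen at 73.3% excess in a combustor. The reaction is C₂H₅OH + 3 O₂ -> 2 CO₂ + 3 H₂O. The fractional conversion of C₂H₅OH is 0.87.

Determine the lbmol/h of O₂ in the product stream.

885 lbmol/h

Stoichiometric O₂ = 3 × 342 = 1026 lbmol/h; O₂ fed = 1026 × 1.733 = 1778 lbmol/h.
Fuel reacted = 0.87 × 342 → ξ = 297.5 lbmol/h.
Outlet (n = n₀ + ν ξ):
  C₂H₅OH: 342 − 1(297.5) = 44.46
  O₂: 1778 − 3(297.5) = 885.4
  CO₂: 0 + 2(297.5) = 595.1
  H₂O: 0 + 3(297.5) = 892.6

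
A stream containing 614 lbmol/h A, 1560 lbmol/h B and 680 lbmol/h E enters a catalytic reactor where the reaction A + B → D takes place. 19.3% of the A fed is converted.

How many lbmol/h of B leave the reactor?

A reacted = 0.193 × 614 = 118.5 lbmol/h; ν_A = −1, so ξ = 118.5/1 = 118.5 lbmol/h.
Outlet amounts (n = n₀ + ν ξ):
  A: 614 − 1(118.5) = 495.5
  B: 1560 − 1(118.5) = 1441
  D: 0 + 1(118.5) = 118.5
  E: 680 (inert)

1440 lbmol/h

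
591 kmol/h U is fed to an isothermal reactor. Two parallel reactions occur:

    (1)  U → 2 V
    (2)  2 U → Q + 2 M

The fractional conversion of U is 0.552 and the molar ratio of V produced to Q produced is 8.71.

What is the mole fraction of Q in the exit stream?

Conversion of U: U consumed = 0.552 × 591 = 326.2 kmol/h = 1ξ₁ + 2ξ₂.
Selectivity: 2ξ₁ / (1ξ₂) = 8.71 → ξ₁ = 4.355 ξ₂.
Substitute: (1·4.355 + 2) ξ₂ = 326.2 → ξ₂ = 51.33 kmol/h, ξ₁ = 223.6 kmol/h.
Outlet amounts (n = n₀ + Σ ν·ξ):
  U: 591 − 1(223.6) − 2(51.33) = 264.8
  V: 0 + 2(223.6) = 447.1
  Q: 0 + 1(51.33) = 51.33
  M: 0 + 2(51.33) = 102.7
Total out = 865.9 kmol/h; y_Q = 51.33 / 865.9 = 0.05928.

0.0593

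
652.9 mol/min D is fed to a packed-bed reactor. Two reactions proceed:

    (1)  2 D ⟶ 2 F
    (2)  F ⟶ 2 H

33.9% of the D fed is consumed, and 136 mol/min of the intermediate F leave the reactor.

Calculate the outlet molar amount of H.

171 mol/min

Conversion of D: D consumed = 2ξ₁ = 0.339 × 652.9 → ξ₁ = 110.7 mol/min.
F balance: n_F = 0 + 2ξ₁ − 1ξ₂ = 136 → ξ₂ = (2·110.7 − 136)/1 = 85.33 mol/min.
Outlet amounts (n = n₀ + Σ ν·ξ):
  D: 652.9 − 2(110.7) = 431.6
  F: 0 + 2(110.7) − 1(85.33) = 136
  H: 0 + 2(85.33) = 170.7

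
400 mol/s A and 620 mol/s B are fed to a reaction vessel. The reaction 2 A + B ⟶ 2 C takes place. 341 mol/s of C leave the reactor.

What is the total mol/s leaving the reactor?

850 mol/s

For C: n = n₀ + 2ξ → 341 = 0 + 2ξ, giving ξ = 170.5 mol/s.
Outlet amounts (n = n₀ + ν ξ):
  A: 400 − 2(170.5) = 59
  B: 620 − 1(170.5) = 449.5
  C: 0 + 2(170.5) = 341
Total out = 59 + 449.5 + 341 = 849.5 mol/s.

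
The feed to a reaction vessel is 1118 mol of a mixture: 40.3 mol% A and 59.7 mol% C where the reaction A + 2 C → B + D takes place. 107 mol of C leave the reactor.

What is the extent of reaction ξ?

ξ = 280 mol

For C: n = n₀ − 2ξ → 107 = 667.4 − 2ξ, giving ξ = 280.2 mol.
Outlet amounts (n = n₀ + ν ξ):
  A: 450.6 − 1(280.2) = 170.3
  C: 667.4 − 2(280.2) = 107
  B: 0 + 1(280.2) = 280.2
  D: 0 + 1(280.2) = 280.2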